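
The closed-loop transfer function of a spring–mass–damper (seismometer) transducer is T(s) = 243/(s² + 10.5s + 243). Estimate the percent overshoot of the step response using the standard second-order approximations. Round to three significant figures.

Comparing the denominator to s² + 2ζω_n s + ω_n²: ω_n = √243 = 15.6 rad/s, and 2ζω_n = 10.5 so ζ = 10.5/(2·15.6) = 0.337.
%OS = 100·exp(−πζ/√(1−ζ²)) = 32.5%.

%OS ≈ 32.5%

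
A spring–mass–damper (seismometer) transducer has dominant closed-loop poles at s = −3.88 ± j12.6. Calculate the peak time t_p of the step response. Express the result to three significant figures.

t_p ≈ 0.249 s

t_p = π/ω_d with ω_d = 12.6 (the imaginary part), so t_p = 0.249 s.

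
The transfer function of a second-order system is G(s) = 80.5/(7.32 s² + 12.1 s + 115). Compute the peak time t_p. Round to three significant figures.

Dividing through by 7.32: denominator becomes s² + 1.653 s + 15.71.
So ω_n = √15.71 = 3.96 rad/s and ζ = 1.653/(2·3.96) = 0.209.
ω_d = 3.96·√(1 − 0.209²) = 3.88 rad/s. t_p = π/ω_d = 0.810 s.

t_p ≈ 0.810 s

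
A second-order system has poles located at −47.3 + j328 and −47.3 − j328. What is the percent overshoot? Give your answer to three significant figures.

The poles are at −σ ± jω_d with σ = 47.3 and ω_d = 328, so ω_n = √(σ²+ω_d²) = 331 rad/s and ζ = σ/ω_n = 0.143.
Overshoot: exp(−π·0.143/√(1−0.143²)) = 0.636, i.e. 63.6%.

%OS ≈ 63.6%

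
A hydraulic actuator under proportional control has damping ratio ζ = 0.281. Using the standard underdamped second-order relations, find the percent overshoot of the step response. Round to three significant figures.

%OS ≈ 39.9%

For an underdamped second-order system, %OS = 100·exp(−πζ/√(1−ζ²)).
πζ/√(1−ζ²) = π·0.281/√(1−0.0790) = 0.9199, so %OS = 100·e^(−0.9199) = 39.9%.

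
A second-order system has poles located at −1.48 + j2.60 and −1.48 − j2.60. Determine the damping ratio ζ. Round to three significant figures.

ζ ≈ 0.495

With σ = 1.48, ω_d = 2.60: ω_n = √(σ²+ω_d²) = 2.99 rad/s, ζ = σ/ω_n = 0.495.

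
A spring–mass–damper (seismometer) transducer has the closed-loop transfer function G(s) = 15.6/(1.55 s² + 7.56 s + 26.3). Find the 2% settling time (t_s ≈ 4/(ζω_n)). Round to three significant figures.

t_s ≈ 1.64 s

Dividing through by 1.55: denominator becomes s² + 4.877 s + 16.97.
So ω_n = √16.97 = 4.12 rad/s and ζ = 4.877/(2·4.12) = 0.592.
t_s ≈ 4/(ζω_n) = 1.64 s.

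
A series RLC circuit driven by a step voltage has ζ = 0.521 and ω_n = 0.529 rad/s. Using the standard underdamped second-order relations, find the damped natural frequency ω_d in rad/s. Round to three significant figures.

ω_d ≈ 0.452 rad/s

ω_d = ω_n√(1−ζ²) = 0.529·√0.729 = 0.452 rad/s.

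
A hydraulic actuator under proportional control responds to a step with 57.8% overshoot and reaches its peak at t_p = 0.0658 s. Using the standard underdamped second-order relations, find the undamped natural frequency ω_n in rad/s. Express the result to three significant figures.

ω_n ≈ 48.5 rad/s

The overshoot fixes ζ = −ln(OS)/√(π²+ln²(OS)) = 0.172.
t_p = π/ω_d ⇒ ω_d = 47.7 rad/s; then ω_n = ω_d/√(1−ζ²) = 48.5 rad/s.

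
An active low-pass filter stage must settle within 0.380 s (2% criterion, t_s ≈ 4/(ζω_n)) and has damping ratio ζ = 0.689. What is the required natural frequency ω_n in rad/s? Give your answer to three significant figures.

ω_n ≈ 15.3 rad/s

Rearranging t_s ≈ 4/(ζω_n) gives ω_n = 4/(ζ·t_s) = 4/(0.689 × 0.380) = 15.3 rad/s.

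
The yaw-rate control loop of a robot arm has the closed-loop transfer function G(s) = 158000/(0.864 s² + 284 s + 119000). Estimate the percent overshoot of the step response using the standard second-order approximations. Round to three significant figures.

%OS ≈ 21.2%

Dividing through by 0.864: denominator becomes s² + 328.7 s + 137700.
So ω_n = √137700 = 371 rad/s and ζ = 328.7/(2·371) = 0.443.
Overshoot: exp(−π·0.443/√(1−0.443²)) = 0.212, i.e. 21.2%.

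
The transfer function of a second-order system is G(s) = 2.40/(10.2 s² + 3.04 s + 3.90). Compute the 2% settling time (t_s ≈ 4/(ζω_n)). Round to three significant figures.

Dividing through by 10.2: denominator becomes s² + 0.2980 s + 0.3824.
So ω_n = √0.3824 = 0.618 rad/s and ζ = 0.2980/(2·0.618) = 0.241.
t_s ≈ 4/(ζω_n) = 26.8 s.

t_s ≈ 26.8 s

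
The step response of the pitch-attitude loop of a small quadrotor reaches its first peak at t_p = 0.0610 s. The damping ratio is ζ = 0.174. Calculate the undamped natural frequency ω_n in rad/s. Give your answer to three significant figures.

ω_n ≈ 52.3 rad/s

Peak time t_p = π/ω_d, so ω_d = π/t_p = π/0.0610 = 51.5 rad/s.
ω_n = ω_d/√(1−ζ²) = 51.5/√0.970 = 52.3 rad/s.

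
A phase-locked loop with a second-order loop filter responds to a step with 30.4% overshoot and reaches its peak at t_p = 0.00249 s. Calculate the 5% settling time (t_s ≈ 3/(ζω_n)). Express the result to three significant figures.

ζ from %OS: ζ = |ln 0.304|/√(π²+ln²0.304) = 0.354.
From t_p = π/ω_d, ω_d = π/0.00249 = 1260 rad/s, so ω_n = ω_d/√(1−ζ²) = 1350 rad/s.
t_s ≈ 3/(ζω_n) = 3/(0.354·1350) = 0.00627 s.

t_s ≈ 0.00627 s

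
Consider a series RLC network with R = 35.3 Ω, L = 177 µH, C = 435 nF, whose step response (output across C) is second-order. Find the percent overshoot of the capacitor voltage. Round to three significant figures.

For a series RLC circuit (capacitor voltage as output), ω_n = 1/√(LC) = 1/√(177 µH · 435 nF) = 114000 rad/s.
ζ = (R/2)·√(C/L) = (35.3/2)·√(435 nF/177 µH) = 0.875.
%OS = 100 e^{−πζ/√(1−ζ²)} with ζ = 0.875 gives 0.342%.

%OS ≈ 0.342%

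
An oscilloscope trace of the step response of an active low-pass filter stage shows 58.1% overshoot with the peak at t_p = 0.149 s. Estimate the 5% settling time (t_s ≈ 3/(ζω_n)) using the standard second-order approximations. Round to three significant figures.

The overshoot fixes ζ = −ln(OS)/√(π²+ln²(OS)) = 0.170.
From t_p = π/ω_d, ω_d = π/0.149 = 21.1 rad/s, so ω_n = ω_d/√(1−ζ²) = 21.4 rad/s.
t_s ≈ 3/(ζω_n) = 3/(0.170·21.4) = 0.823 s.

t_s ≈ 0.823 s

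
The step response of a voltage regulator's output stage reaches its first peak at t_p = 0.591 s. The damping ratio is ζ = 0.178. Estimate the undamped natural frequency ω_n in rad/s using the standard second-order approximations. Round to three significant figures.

Peak time t_p = π/ω_d, so ω_d = π/t_p = π/0.591 = 5.32 rad/s.
ω_n = ω_d/√(1−ζ²) = 5.32/√0.968 = 5.40 rad/s.

ω_n ≈ 5.40 rad/s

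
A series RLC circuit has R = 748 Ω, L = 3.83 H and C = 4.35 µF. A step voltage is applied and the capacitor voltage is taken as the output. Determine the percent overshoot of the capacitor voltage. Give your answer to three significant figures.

For a series RLC circuit (capacitor voltage as output), ω_n = 1/√(LC) = 1/√(3.83 H · 4.35 µF) = 245 rad/s.
ζ = (R/2)·√(C/L) = (748/2)·√(4.35 µF/3.83 H) = 0.399.
%OS = 100·exp(−πζ/√(1−ζ²)) = 25.5%.

%OS ≈ 25.5%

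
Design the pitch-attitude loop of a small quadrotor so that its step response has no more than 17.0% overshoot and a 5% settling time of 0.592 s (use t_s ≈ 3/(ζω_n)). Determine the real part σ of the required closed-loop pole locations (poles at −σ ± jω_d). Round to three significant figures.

σ ≈ 5.07

The settling-time spec alone fixes σ = ζω_n = 3/t_s = 3/0.592 = 5.07.
(Overshoot then fixes ζ = 0.491 and hence ω_d = σ·√(1−ζ²)/ζ = 8.98 rad/s.)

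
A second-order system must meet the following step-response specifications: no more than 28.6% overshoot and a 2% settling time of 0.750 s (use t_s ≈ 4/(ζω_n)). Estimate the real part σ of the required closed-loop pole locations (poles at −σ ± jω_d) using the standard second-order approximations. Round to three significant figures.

The settling-time spec alone fixes σ = ζω_n = 4/t_s = 4/0.750 = 5.33.
(Overshoot then fixes ζ = 0.370 and hence ω_d = σ·√(1−ζ²)/ζ = 13.4 rad/s.)

σ ≈ 5.33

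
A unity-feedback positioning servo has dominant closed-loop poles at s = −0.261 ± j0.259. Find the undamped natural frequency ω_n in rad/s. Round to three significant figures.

ω_n ≈ 0.368 rad/s

The poles are at −σ ± jω_d with σ = 0.261 and ω_d = 0.259, so ω_n = √(σ²+ω_d²) = 0.368 rad/s and ζ = σ/ω_n = 0.710.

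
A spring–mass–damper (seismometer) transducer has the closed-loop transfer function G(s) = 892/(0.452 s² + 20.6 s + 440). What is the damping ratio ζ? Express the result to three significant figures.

ζ ≈ 0.730

Dividing through by 0.452: denominator becomes s² + 45.58 s + 973.5.
So ω_n = √973.5 = 31.2 rad/s and ζ = 45.58/(2·31.2) = 0.730.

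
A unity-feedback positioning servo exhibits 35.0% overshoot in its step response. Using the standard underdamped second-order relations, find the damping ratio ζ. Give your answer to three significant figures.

ζ ≈ 0.317

From %OS = 100·exp(−πζ/√(1−ζ²)), invert to get ζ = −ln(OS)/√(π² + ln²(OS)) with OS = 0.350.
−ln 0.350 = 1.050, so ζ = 1.050/√(π² + 1.102) = 0.317.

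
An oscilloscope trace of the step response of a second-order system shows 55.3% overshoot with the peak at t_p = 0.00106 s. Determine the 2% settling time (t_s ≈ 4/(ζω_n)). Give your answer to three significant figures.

t_s ≈ 0.00716 s

The overshoot fixes ζ = −ln(OS)/√(π²+ln²(OS)) = 0.185.
From t_p = π/ω_d, ω_d = π/0.00106 = 2960 rad/s, so ω_n = ω_d/√(1−ζ²) = 3020 rad/s.
t_s ≈ 4/(ζω_n) = 4/(0.185·3020) = 0.00716 s.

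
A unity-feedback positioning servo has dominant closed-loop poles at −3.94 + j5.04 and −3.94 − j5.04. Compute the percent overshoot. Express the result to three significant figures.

%OS ≈ 8.58%

The poles are at −σ ± jω_d with σ = 3.94 and ω_d = 5.04, so ω_n = √(σ²+ω_d²) = 6.40 rad/s and ζ = σ/ω_n = 0.616.
%OS = 100 e^{−πζ/√(1−ζ²)} with ζ = 0.616 gives 8.58%.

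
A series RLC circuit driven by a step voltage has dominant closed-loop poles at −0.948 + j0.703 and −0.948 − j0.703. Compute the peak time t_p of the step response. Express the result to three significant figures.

t_p ≈ 4.47 s

t_p = π/ω_d with ω_d = 0.703 (the imaginary part), so t_p = 4.47 s.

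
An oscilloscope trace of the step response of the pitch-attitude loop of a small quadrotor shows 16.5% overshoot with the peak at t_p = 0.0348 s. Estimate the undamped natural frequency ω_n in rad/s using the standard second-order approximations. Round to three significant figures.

ω_n ≈ 104 rad/s

The overshoot fixes ζ = −ln(OS)/√(π²+ln²(OS)) = 0.498.
From t_p = π/ω_d, ω_d = π/0.0348 = 90.3 rad/s, so ω_n = ω_d/√(1−ζ²) = 104 rad/s.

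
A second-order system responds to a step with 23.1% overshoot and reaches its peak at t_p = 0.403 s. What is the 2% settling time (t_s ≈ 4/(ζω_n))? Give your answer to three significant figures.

t_s ≈ 1.10 s

From the overshoot, ζ = −ln(OS)/√(π²+ln²(OS)) = 0.423.
From t_p = π/ω_d, ω_d = π/0.403 = 7.80 rad/s, so ω_n = ω_d/√(1−ζ²) = 8.60 rad/s.
t_s ≈ 4/(ζω_n) = 4/(0.423·8.60) = 1.10 s.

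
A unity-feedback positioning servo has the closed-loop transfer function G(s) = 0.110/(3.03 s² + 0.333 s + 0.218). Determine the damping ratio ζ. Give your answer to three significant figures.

Dividing through by 3.03: denominator becomes s² + 0.1099 s + 0.07195.
So ω_n = √0.07195 = 0.268 rad/s and ζ = 0.1099/(2·0.268) = 0.205.

ζ ≈ 0.205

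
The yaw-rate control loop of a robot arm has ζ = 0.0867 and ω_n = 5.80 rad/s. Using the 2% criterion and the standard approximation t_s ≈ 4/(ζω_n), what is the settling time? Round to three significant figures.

t_s ≈ 7.95 s

t_s ≈ 4/(ζω_n) = 4/(0.0867 × 5.80) = 7.95 s.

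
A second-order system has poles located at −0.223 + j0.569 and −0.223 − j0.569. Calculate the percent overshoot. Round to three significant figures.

%OS ≈ 29.2%

|pole| = ω_n = √(0.223² + 0.569²) = 0.611 rad/s; ζ = cos θ = σ/ω_n = 0.365.
Overshoot: exp(−π·0.365/√(1−0.365²)) = 0.292, i.e. 29.2%.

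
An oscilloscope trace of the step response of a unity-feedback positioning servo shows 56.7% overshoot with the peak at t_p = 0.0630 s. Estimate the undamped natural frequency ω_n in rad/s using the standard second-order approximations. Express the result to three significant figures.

ζ from %OS: ζ = |ln 0.567|/√(π²+ln²0.567) = 0.178.
From t_p = π/ω_d, ω_d = π/0.0630 = 49.9 rad/s, so ω_n = ω_d/√(1−ζ²) = 50.7 rad/s.

ω_n ≈ 50.7 rad/s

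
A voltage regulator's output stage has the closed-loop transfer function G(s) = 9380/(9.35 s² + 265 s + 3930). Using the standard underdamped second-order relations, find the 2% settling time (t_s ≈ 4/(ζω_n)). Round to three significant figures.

Dividing through by 9.35: denominator becomes s² + 28.34 s + 420.3.
So ω_n = √420.3 = 20.5 rad/s and ζ = 28.34/(2·20.5) = 0.691.
t_s ≈ 4/(ζω_n) = 0.282 s.

t_s ≈ 0.282 s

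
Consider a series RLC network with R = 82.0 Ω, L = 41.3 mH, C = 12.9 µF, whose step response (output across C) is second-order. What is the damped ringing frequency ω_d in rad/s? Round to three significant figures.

ω_d ≈ 944 rad/s

For a series RLC circuit (capacitor voltage as output), ω_n = 1/√(LC) = 1/√(41.3 mH · 12.9 µF) = 1370 rad/s.
ζ = (R/2)·√(C/L) = (82.0/2)·√(12.9 µF/41.3 mH) = 0.725.
ω_d = ω_n√(1−ζ²) = 944 rad/s.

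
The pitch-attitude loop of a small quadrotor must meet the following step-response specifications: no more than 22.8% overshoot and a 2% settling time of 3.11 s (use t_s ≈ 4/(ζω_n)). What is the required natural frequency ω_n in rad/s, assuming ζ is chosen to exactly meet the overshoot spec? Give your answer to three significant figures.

ζ = −ln(OS)/√(π² + (ln OS)²). With OS = 0.228, ln OS = −1.478 and ζ = 1.478/3.472 = 0.426.
From t_s ≈ 4/(ζω_n): ω_n = 4/(ζ·t_s) = 4/(0.426·3.11) = 3.02 rad/s.

ω_n ≈ 3.02 rad/s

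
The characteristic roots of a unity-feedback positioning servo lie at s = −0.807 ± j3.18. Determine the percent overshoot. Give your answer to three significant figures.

|pole| = ω_n = √(0.807² + 3.18²) = 3.28 rad/s; ζ = cos θ = σ/ω_n = 0.246.
%OS = 100·exp(−πζ/√(1−ζ²)) = 45.1%.

%OS ≈ 45.1%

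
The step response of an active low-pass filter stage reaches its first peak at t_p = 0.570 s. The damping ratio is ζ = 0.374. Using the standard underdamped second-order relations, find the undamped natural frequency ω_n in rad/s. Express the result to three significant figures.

ω_n ≈ 5.94 rad/s

Peak time t_p = π/ω_d, so ω_d = π/t_p = π/0.570 = 5.51 rad/s.
ω_n = ω_d/√(1−ζ²) = 5.51/√0.860 = 5.94 rad/s.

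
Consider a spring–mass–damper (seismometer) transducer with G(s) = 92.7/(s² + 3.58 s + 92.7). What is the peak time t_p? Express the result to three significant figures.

Matching coefficients with s² + 2ζω_n s + ω_n² gives ω_n² = 92.7 ⇒ ω_n = 9.63 rad/s, and ζ = 3.58/(2ω_n) = 0.186.
ω_d = ω_n√(1−ζ²) = 9.46 rad/s. Then t_p = π/ω_d = 0.332 s.

t_p ≈ 0.332 s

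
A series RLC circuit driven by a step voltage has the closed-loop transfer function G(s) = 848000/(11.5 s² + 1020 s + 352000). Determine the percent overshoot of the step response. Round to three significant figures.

Dividing through by 11.5: denominator becomes s² + 88.70 s + 30610.
So ω_n = √30610 = 175 rad/s and ζ = 88.70/(2·175) = 0.253.
%OS = 100 e^{−πζ/√(1−ζ²)} with ζ = 0.253 gives 43.9%.

%OS ≈ 43.9%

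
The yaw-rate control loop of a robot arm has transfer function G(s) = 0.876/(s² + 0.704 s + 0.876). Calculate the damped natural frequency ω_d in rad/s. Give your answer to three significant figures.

ω_d ≈ 0.867 rad/s

Matching coefficients with s² + 2ζω_n s + ω_n² gives ω_n² = 0.876 ⇒ ω_n = 0.936 rad/s, and ζ = 0.704/(2ω_n) = 0.376.
ω_d = ω_n√(1−ζ²) = 0.867 rad/s.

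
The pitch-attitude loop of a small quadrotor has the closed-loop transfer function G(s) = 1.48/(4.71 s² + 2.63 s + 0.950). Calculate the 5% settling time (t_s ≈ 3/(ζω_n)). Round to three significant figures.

t_s ≈ 10.7 s

Dividing through by 4.71: denominator becomes s² + 0.5584 s + 0.2017.
So ω_n = √0.2017 = 0.449 rad/s and ζ = 0.5584/(2·0.449) = 0.622.
t_s ≈ 3/(ζω_n) = 10.7 s.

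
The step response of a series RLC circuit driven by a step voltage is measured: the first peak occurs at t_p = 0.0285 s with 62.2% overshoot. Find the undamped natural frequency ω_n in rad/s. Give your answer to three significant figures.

ω_n ≈ 111 rad/s

From the overshoot, ζ = −ln(OS)/√(π²+ln²(OS)) = 0.149.
From t_p = π/ω_d, ω_d = π/0.0285 = 110 rad/s, so ω_n = ω_d/√(1−ζ²) = 111 rad/s.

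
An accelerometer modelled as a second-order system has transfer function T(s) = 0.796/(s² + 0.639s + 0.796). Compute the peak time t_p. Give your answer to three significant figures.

Comparing the denominator to s² + 2ζω_n s + ω_n²: ω_n = √0.796 = 0.892 rad/s, and 2ζω_n = 0.639 so ζ = 0.639/(2·0.892) = 0.358.
The damped frequency ω_d = ω_n√(1−ζ²) = 0.833 rad/s. Then t_p = π/ω_d = 3.77 s.

t_p ≈ 3.77 s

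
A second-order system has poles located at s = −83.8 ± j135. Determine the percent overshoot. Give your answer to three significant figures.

With σ = 83.8, ω_d = 135: ω_n = √(σ²+ω_d²) = 159 rad/s, ζ = σ/ω_n = 0.527.
%OS = 100·exp(−πζ/√(1−ζ²)) = 14.2%.

%OS ≈ 14.2%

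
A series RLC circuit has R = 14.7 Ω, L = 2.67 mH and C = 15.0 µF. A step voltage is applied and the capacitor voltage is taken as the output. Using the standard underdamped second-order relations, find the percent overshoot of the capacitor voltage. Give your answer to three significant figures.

For a series RLC circuit (capacitor voltage as output), ω_n = 1/√(LC) = 1/√(2.67 mH · 15.0 µF) = 5000 rad/s.
ζ = (R/2)·√(C/L) = (14.7/2)·√(15.0 µF/2.67 mH) = 0.551.
%OS = 100·exp(−πζ/√(1−ζ²)) = 12.6%.

%OS ≈ 12.6%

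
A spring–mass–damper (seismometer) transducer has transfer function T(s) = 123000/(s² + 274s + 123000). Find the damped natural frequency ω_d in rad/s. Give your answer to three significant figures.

ω_d ≈ 323 rad/s

Comparing the denominator to s² + 2ζω_n s + ω_n²: ω_n = √123000 = 351 rad/s, and 2ζω_n = 274 so ζ = 274/(2·351) = 0.391.
ω_d = ω_n√(1−ζ²) = 323 rad/s.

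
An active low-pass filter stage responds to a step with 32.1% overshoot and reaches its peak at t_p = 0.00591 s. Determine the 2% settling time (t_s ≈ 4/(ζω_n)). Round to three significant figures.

t_s ≈ 0.0208 s

From the overshoot, ζ = −ln(OS)/√(π²+ln²(OS)) = 0.340.
From t_p = π/ω_d, ω_d = π/0.00591 = 532 rad/s, so ω_n = ω_d/√(1−ζ²) = 565 rad/s.
t_s ≈ 4/(ζω_n) = 4/(0.340·565) = 0.0208 s.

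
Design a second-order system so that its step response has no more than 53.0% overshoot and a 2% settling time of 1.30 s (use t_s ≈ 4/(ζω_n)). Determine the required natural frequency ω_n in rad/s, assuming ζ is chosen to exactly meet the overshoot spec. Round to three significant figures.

ω_n ≈ 15.5 rad/s

ζ = −ln(OS)/√(π² + (ln OS)²). With OS = 0.530, ln OS = −0.6349 and ζ = 0.6349/3.205 = 0.198.
Then ω_n = 4/(ζ t_s) = 4/(0.198 × 1.30) = 15.5 rad/s.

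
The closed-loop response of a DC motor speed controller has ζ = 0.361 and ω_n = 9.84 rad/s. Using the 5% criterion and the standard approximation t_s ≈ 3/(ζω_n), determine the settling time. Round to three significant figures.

t_s ≈ 3/(ζω_n) = 3/(0.361 × 9.84) = 0.845 s.

t_s ≈ 0.845 s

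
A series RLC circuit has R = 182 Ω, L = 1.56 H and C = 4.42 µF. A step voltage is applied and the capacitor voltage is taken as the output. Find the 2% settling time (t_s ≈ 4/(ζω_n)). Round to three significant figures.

t_s ≈ 0.0686 s

For a series RLC circuit (capacitor voltage as output), ω_n = 1/√(LC) = 1/√(1.56 H · 4.42 µF) = 381 rad/s.
ζ = (R/2)·√(C/L) = (182/2)·√(4.42 µF/1.56 H) = 0.153.
t_s ≈ 4/(ζω_n) = 0.0686 s.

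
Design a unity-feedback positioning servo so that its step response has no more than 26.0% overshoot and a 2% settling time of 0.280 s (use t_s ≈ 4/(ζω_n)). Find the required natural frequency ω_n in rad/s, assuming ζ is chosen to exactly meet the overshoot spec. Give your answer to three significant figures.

ζ = −ln(OS)/√(π² + (ln OS)²). With OS = 0.260, ln OS = −1.347 and ζ = 1.347/3.418 = 0.394.
From t_s ≈ 4/(ζω_n): ω_n = 4/(ζ·t_s) = 4/(0.394·0.280) = 36.3 rad/s.

ω_n ≈ 36.3 rad/s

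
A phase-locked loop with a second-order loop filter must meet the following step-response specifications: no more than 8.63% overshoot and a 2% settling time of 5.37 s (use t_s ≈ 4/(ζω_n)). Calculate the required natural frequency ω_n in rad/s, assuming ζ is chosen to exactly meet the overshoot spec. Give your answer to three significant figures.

ω_n ≈ 1.21 rad/s

Inverting the overshoot relation: ζ = |ln 0.0863|/√(π² + ln²0.0863) = 0.615.
Then ω_n = 4/(ζ t_s) = 4/(0.615 × 5.37) = 1.21 rad/s.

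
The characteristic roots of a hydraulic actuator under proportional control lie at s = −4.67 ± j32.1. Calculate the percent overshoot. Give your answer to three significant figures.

%OS ≈ 63.3%

|pole| = ω_n = √(4.67² + 32.1²) = 32.4 rad/s; ζ = cos θ = σ/ω_n = 0.144.
%OS = 100·exp(−πζ/√(1−ζ²)) = 63.3%.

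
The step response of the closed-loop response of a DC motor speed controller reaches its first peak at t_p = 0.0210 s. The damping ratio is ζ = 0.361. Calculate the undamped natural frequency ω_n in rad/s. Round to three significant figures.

Peak time t_p = π/ω_d, so ω_d = π/t_p = π/0.0210 = 150 rad/s.
ω_n = ω_d/√(1−ζ²) = 150/√0.870 = 160 rad/s.

ω_n ≈ 160 rad/s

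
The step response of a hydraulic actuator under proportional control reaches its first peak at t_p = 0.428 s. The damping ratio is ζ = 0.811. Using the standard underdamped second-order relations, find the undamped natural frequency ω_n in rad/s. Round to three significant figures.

Peak time t_p = π/ω_d, so ω_d = π/t_p = π/0.428 = 7.34 rad/s.
ω_n = ω_d/√(1−ζ²) = 7.34/√0.342 = 12.5 rad/s.

ω_n ≈ 12.5 rad/s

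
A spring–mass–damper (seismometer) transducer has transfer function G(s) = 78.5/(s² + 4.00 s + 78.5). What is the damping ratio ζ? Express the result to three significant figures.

Comparing the denominator to s² + 2ζω_n s + ω_n²: ω_n = √78.5 = 8.86 rad/s, and 2ζω_n = 4.00 so ζ = 4.00/(2·8.86) = 0.226.

ζ ≈ 0.226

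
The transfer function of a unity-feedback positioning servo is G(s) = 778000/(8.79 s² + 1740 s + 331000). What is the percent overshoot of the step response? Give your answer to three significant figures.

Dividing through by 8.79: denominator becomes s² + 198.0 s + 37660.
So ω_n = √37660 = 194 rad/s and ζ = 198.0/(2·194) = 0.510.
%OS = 100 e^{−πζ/√(1−ζ²)} with ζ = 0.510 gives 15.5%.

%OS ≈ 15.5%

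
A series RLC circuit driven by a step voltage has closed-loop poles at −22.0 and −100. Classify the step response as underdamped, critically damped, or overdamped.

Since the poles are distinct, negative and real, the response is overdamped.

overdamped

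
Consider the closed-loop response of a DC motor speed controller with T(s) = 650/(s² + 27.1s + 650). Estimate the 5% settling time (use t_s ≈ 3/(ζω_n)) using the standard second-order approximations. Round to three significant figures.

ω_n = √650 = 25.5 rad/s; ζ = 27.1/(2·25.5) = 0.531.
t_s ≈ 3/(ζω_n) = 3/(0.531·25.5) = 0.221 s.

t_s ≈ 0.221 s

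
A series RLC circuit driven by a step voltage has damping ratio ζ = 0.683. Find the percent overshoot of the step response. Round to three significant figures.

For an underdamped second-order system, %OS = 100·exp(−πζ/√(1−ζ²)).
πζ/√(1−ζ²) = π·0.683/√(1−0.466) = 2.938, so %OS = 100·e^(−2.938) = 5.30%.

%OS ≈ 5.30%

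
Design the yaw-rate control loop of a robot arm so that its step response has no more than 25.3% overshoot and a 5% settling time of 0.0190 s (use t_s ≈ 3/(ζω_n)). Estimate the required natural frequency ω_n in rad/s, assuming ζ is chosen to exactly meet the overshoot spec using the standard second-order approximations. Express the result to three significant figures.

ω_n ≈ 394 rad/s

Inverting the overshoot relation: ζ = |ln 0.253|/√(π² + ln²0.253) = 0.401.
Then ω_n = 3/(ζ t_s) = 3/(0.401 × 0.0190) = 394 rad/s.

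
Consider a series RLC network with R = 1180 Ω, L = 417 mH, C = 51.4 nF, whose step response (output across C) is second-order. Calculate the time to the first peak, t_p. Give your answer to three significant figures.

For a series RLC circuit (capacitor voltage as output), ω_n = 1/√(LC) = 1/√(417 mH · 51.4 nF) = 6830 rad/s.
ζ = (R/2)·√(C/L) = (1180/2)·√(51.4 nF/417 mH) = 0.207.
The damped frequency ω_d = ω_n√(1−ζ²) = 6680 rad/s. t_p = π/ω_d = 0.000470 s.

t_p ≈ 0.000470 s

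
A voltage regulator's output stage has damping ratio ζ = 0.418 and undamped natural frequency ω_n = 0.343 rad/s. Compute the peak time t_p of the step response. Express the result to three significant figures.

t_p ≈ 10.1 s

The damped frequency is ω_d = ω_n√(1−ζ²) = 0.343·√(1−0.175) = 0.312 rad/s.
Peak time t_p = π/ω_d = π/0.312 = 10.1 s.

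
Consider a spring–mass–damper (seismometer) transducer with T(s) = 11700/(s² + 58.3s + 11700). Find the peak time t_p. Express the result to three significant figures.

Comparing the denominator to s² + 2ζω_n s + ω_n²: ω_n = √11700 = 108 rad/s, and 2ζω_n = 58.3 so ζ = 58.3/(2·108) = 0.269.
ω_d = ω_n√(1−ζ²) = 104 rad/s. Then t_p = π/ω_d = 0.0302 s.

t_p ≈ 0.0302 s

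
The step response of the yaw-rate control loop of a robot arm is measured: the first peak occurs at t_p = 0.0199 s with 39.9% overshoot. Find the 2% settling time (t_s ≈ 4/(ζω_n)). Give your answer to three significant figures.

t_s ≈ 0.0866 s

The overshoot fixes ζ = −ln(OS)/√(π²+ln²(OS)) = 0.281.
t_p = π/ω_d ⇒ ω_d = 158 rad/s; then ω_n = ω_d/√(1−ζ²) = 164 rad/s.
t_s ≈ 4/(ζω_n) = 4/(0.281·164) = 0.0866 s.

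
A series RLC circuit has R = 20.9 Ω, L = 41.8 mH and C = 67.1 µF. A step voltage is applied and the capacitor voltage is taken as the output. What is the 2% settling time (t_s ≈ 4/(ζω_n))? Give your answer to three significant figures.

t_s ≈ 0.0160 s

For a series RLC circuit (capacitor voltage as output), ω_n = 1/√(LC) = 1/√(41.8 mH · 67.1 µF) = 597 rad/s.
ζ = (R/2)·√(C/L) = (20.9/2)·√(67.1 µF/41.8 mH) = 0.419.
t_s ≈ 4/(ζω_n) = 0.0160 s.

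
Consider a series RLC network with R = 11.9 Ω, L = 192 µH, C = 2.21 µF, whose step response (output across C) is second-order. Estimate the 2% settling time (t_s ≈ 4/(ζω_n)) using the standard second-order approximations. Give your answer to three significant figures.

For a series RLC circuit (capacitor voltage as output), ω_n = 1/√(LC) = 1/√(192 µH · 2.21 µF) = 48500 rad/s.
ζ = (R/2)·√(C/L) = (11.9/2)·√(2.21 µF/192 µH) = 0.638.
t_s ≈ 4/(ζω_n) = 0.000129 s.

t_s ≈ 0.000129 s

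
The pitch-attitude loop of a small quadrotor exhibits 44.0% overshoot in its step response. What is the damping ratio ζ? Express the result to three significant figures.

From %OS = 100·exp(−πζ/√(1−ζ²)), invert to get ζ = −ln(OS)/√(π² + ln²(OS)) with OS = 0.440.
−ln 0.440 = 0.8210, so ζ = 0.8210/√(π² + 0.6740) = 0.253.

ζ ≈ 0.253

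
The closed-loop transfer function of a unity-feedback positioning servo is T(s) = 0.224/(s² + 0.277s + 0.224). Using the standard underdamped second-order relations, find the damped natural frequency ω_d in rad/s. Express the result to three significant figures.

ω_d ≈ 0.453 rad/s

ω_n = √0.224 = 0.473 rad/s; ζ = 0.277/(2·0.473) = 0.293.
ω_d = 0.473·√(1 − 0.293²) = 0.453 rad/s.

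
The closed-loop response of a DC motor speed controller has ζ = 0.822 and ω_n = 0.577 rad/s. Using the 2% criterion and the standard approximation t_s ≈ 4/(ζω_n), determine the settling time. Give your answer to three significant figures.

t_s ≈ 4/(ζω_n) = 4/(0.822 × 0.577) = 8.43 s.

t_s ≈ 8.43 s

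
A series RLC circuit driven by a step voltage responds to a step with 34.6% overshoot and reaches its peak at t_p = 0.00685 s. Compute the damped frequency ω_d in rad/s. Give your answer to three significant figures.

t_p = π/ω_d, so ω_d = π/0.00685 = 459 rad/s.

ω_d ≈ 459 rad/s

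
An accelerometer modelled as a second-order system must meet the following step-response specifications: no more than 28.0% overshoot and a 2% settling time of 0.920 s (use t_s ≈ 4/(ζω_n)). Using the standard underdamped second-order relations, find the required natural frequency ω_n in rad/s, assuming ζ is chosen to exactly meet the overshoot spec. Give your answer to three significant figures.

ζ = −ln(OS)/√(π² + (ln OS)²). With OS = 0.280, ln OS = −1.273 and ζ = 1.273/3.390 = 0.376.
Then ω_n = 4/(ζ t_s) = 4/(0.376 × 0.920) = 11.6 rad/s.

ω_n ≈ 11.6 rad/s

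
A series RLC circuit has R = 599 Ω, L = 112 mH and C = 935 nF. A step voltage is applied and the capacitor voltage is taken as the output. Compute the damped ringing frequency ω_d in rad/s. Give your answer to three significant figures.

ω_d ≈ 1550 rad/s

For a series RLC circuit (capacitor voltage as output), ω_n = 1/√(LC) = 1/√(112 mH · 935 nF) = 3090 rad/s.
ζ = (R/2)·√(C/L) = (599/2)·√(935 nF/112 mH) = 0.865.
The damped frequency ω_d = ω_n√(1−ζ²) = 1550 rad/s.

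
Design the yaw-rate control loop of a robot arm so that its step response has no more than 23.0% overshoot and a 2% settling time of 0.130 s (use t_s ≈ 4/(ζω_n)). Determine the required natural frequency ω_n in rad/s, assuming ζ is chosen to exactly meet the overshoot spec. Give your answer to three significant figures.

ω_n ≈ 72.6 rad/s

From %OS = 100·exp(−πζ/√(1−ζ²)), invert to get ζ = −ln(OS)/√(π² + ln²(OS)) with OS = 0.230.
−ln 0.230 = 1.470, so ζ = 1.470/√(π² + 2.160) = 0.424.
From t_s ≈ 4/(ζω_n): ω_n = 4/(ζ·t_s) = 4/(0.424·0.130) = 72.6 rad/s.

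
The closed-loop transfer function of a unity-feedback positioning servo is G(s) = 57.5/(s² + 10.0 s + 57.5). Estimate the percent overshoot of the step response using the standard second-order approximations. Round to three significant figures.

%OS ≈ 6.36%

ω_n = √57.5 = 7.58 rad/s; ζ = 10.0/(2·7.58) = 0.659.
%OS = 100·exp(−πζ/√(1−ζ²)) = 6.36%.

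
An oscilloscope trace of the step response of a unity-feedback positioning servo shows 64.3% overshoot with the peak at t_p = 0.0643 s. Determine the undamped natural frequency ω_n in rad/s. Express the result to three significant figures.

From the overshoot, ζ = −ln(OS)/√(π²+ln²(OS)) = 0.139.
From t_p = π/ω_d, ω_d = π/0.0643 = 48.9 rad/s, so ω_n = ω_d/√(1−ζ²) = 49.3 rad/s.

ω_n ≈ 49.3 rad/s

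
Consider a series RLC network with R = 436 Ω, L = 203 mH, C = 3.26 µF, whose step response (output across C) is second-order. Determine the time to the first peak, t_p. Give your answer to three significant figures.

For a series RLC circuit (capacitor voltage as output), ω_n = 1/√(LC) = 1/√(203 mH · 3.26 µF) = 1230 rad/s.
ζ = (R/2)·√(C/L) = (436/2)·√(3.26 µF/203 mH) = 0.874.
ω_d = 1230·√(1 − 0.874²) = 598 rad/s. t_p = π/ω_d = 0.00525 s.

t_p ≈ 0.00525 s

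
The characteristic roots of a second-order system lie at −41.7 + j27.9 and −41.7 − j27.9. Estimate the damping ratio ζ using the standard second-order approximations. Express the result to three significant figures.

With σ = 41.7, ω_d = 27.9: ω_n = √(σ²+ω_d²) = 50.2 rad/s, ζ = σ/ω_n = 0.831.

ζ ≈ 0.831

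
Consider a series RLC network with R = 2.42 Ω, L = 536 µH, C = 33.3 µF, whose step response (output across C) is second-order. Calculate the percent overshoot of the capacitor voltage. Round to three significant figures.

%OS ≈ 37.0%

For a series RLC circuit (capacitor voltage as output), ω_n = 1/√(LC) = 1/√(536 µH · 33.3 µF) = 7490 rad/s.
ζ = (R/2)·√(C/L) = (2.42/2)·√(33.3 µF/536 µH) = 0.302.
%OS = 100·exp(−πζ/√(1−ζ²)) = 37.0%.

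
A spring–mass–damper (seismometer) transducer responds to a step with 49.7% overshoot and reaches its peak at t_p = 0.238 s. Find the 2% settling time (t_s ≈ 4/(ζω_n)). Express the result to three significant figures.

t_s ≈ 1.36 s

ζ from %OS: ζ = |ln 0.497|/√(π²+ln²0.497) = 0.217.
t_p = π/ω_d ⇒ ω_d = 13.2 rad/s; then ω_n = ω_d/√(1−ζ²) = 13.5 rad/s.
t_s ≈ 4/(ζω_n) = 4/(0.217·13.5) = 1.36 s.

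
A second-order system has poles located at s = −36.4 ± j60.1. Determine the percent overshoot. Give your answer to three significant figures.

|pole| = ω_n = √(36.4² + 60.1²) = 70.3 rad/s; ζ = cos θ = σ/ω_n = 0.518.
Overshoot: exp(−π·0.518/√(1−0.518²)) = 0.149, i.e. 14.9%.

%OS ≈ 14.9%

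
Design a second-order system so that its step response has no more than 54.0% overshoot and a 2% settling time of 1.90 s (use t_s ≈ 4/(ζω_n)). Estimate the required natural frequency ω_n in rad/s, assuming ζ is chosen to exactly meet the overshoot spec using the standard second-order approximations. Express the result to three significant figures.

From %OS = 100·exp(−πζ/√(1−ζ²)), invert to get ζ = −ln(OS)/√(π² + ln²(OS)) with OS = 0.540.
−ln 0.540 = 0.6162, so ζ = 0.6162/√(π² + 0.3797) = 0.192.
Then ω_n = 4/(ζ t_s) = 4/(0.192 × 1.90) = 10.9 rad/s.

ω_n ≈ 10.9 rad/s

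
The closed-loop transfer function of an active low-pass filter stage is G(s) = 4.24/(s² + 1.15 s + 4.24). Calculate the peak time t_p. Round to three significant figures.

t_p ≈ 1.59 s

ω_n = √4.24 = 2.06 rad/s; ζ = 1.15/(2·2.06) = 0.279.
ω_d = ω_n√(1−ζ²) = 1.98 rad/s. Then t_p = π/ω_d = 1.59 s.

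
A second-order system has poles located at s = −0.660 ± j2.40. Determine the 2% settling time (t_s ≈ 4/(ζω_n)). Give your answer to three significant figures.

t_s ≈ 6.06 s

For poles at −σ ± jω_d, ζω_n = σ = 0.660, so t_s ≈ 4/σ = 6.06 s.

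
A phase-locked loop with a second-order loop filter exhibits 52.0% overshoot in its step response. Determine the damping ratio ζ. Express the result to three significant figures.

ζ = −ln(OS)/√(π² + (ln OS)²). With OS = 0.520, ln OS = −0.6539 and ζ = 0.6539/3.209 = 0.204.

ζ ≈ 0.204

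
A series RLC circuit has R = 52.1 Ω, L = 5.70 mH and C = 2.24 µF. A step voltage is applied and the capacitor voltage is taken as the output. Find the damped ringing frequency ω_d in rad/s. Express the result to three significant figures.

ω_d ≈ 7580 rad/s

For a series RLC circuit (capacitor voltage as output), ω_n = 1/√(LC) = 1/√(5.70 mH · 2.24 µF) = 8850 rad/s.
ζ = (R/2)·√(C/L) = (52.1/2)·√(2.24 µF/5.70 mH) = 0.516.
The damped frequency ω_d = ω_n√(1−ζ²) = 7580 rad/s.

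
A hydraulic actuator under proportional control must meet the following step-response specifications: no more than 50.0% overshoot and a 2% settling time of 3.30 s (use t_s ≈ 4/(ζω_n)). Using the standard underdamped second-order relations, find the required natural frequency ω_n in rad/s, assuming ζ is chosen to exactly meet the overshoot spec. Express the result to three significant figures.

ω_n ≈ 5.63 rad/s

Inverting the overshoot relation: ζ = |ln 0.500|/√(π² + ln²0.500) = 0.215.
From t_s ≈ 4/(ζω_n): ω_n = 4/(ζ·t_s) = 4/(0.215·3.30) = 5.63 rad/s.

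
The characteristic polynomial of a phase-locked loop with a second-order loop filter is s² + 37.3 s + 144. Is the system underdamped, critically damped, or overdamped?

overdamped

a² − 4b = 820 > 0 (two distinct real roots); the system is overdamped.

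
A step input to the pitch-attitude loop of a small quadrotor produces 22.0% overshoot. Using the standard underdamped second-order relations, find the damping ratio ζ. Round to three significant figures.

Inverting the overshoot relation: ζ = |ln 0.220|/√(π² + ln²0.220) = 0.434.

ζ ≈ 0.434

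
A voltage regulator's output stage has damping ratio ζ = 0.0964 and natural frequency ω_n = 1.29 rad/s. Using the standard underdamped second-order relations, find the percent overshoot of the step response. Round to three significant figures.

For an underdamped second-order system, %OS = 100·exp(−πζ/√(1−ζ²)).
πζ/√(1−ζ²) = π·0.0964/√(1−0.00929) = 0.3043, so %OS = 100·e^(−0.3043) = 73.8%.

%OS ≈ 73.8%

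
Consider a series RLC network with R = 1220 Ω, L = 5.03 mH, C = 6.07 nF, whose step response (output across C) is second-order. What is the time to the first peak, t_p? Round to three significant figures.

For a series RLC circuit (capacitor voltage as output), ω_n = 1/√(LC) = 1/√(5.03 mH · 6.07 nF) = 181000 rad/s.
ζ = (R/2)·√(C/L) = (1220/2)·√(6.07 nF/5.03 mH) = 0.670.
ω_d = ω_n√(1−ζ²) = 134000 rad/s. t_p = π/ω_d = 0.0000234 s.

t_p ≈ 0.0000234 s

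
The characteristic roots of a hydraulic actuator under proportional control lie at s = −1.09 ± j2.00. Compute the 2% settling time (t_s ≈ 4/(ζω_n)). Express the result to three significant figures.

For poles at −σ ± jω_d, ζω_n = σ = 1.09, so t_s ≈ 4/σ = 3.67 s.

t_s ≈ 3.67 s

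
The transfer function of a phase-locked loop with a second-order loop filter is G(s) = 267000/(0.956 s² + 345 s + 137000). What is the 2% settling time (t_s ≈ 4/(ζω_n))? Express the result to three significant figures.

Dividing through by 0.956: denominator becomes s² + 360.9 s + 143300.
So ω_n = √143300 = 379 rad/s and ζ = 360.9/(2·379) = 0.477.
t_s ≈ 4/(ζω_n) = 0.0222 s.

t_s ≈ 0.0222 s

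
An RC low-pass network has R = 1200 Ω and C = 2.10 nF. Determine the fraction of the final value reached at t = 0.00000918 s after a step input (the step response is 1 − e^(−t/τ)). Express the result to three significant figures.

τ = RC = 1200 × 2.10 nF = 0.00000252 s.
y(t)/y_∞ = 1 − e^(−t/τ) = 1 − e^(−0.00000918/0.00000252) = 1 − e^(−3.64) = 0.974.

y/y_∞ ≈ 0.974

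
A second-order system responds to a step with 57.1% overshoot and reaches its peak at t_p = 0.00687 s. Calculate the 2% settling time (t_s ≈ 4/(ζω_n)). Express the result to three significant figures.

t_s ≈ 0.0490 s

From the overshoot, ζ = −ln(OS)/√(π²+ln²(OS)) = 0.176.
t_p = π/ω_d ⇒ ω_d = 457 rad/s; then ω_n = ω_d/√(1−ζ²) = 465 rad/s.
t_s ≈ 4/(ζω_n) = 4/(0.176·465) = 0.0490 s.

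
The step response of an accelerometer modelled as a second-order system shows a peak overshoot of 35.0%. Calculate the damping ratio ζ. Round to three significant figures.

ζ ≈ 0.317

ζ = −ln(OS)/√(π² + (ln OS)²). With OS = 0.350, ln OS = −1.050 and ζ = 1.050/3.312 = 0.317.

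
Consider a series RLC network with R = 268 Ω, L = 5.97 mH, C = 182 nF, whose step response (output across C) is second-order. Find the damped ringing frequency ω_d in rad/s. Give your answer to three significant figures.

ω_d ≈ 20400 rad/s

For a series RLC circuit (capacitor voltage as output), ω_n = 1/√(LC) = 1/√(5.97 mH · 182 nF) = 30300 rad/s.
ζ = (R/2)·√(C/L) = (268/2)·√(182 nF/5.97 mH) = 0.740.
The damped frequency ω_d = ω_n√(1−ζ²) = 20400 rad/s.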